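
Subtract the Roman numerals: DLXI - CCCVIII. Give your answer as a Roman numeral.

DLXI = 561
CCCVIII = 308
561 - 308 = 253

CCLIII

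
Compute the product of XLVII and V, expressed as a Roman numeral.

XLVII = 47
V = 5
47 × 5 = 235

CCXXXV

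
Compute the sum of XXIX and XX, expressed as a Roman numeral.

XXIX = 29
XX = 20
29 + 20 = 49

XLIX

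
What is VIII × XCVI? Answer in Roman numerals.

VIII = 8
XCVI = 96
8 × 96 = 768

DCCLXVIII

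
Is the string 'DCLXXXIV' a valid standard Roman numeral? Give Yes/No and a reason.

'DCLXXXIV': Check the rules: uses only the symbols I, V, X, L, C, D, M; no symbol is repeated more than three times in a row; V, L and D each appear at most once; the only place a smaller symbol precedes a larger one is the allowed subtractive pair IV, the symbol right after such a pair (if any) is smaller than the pair's first symbol, and otherwise the values never increase from left to right. Value: D (500) + C (100) + L (50) + X (10) + X (10) + X (10) + IV (4) = 684. So it is a valid standard Roman numeral.

Yes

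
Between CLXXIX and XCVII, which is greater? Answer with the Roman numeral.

CLXXIX = 179
XCVII = 97
179 is larger

CLXXIX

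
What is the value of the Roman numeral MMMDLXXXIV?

MMMDLXXXIV: M=1000, M=1000, M=1000, D=500, L=50, X=10, X=10, X=10, IV=4
1000 + 1000 + 1000 + 500 + 50 + 10 + 10 + 10 + 4 = 3584

3584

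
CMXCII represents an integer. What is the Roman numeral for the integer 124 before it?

CMXCII = 992
992 - 124 = 868

DCCCLXVIII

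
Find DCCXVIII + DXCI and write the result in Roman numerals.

DCCXVIII = 718
DXCI = 591
718 + 591 = 1309

MCCCIX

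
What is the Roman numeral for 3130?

Convert 3130 to Roman numerals:
  3130 contains 3×1000 (MMM)
  130 contains 1×100 (C)
  30 contains 3×10 (XXX)

MMMCXXX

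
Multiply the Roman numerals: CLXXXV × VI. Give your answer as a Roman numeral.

CLXXXV = 185
VI = 6
185 × 6 = 1110

MCX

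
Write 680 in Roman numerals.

Convert 680 to Roman numerals:
  680 contains 1×500 (D)
  180 contains 1×100 (C)
  80 contains 1×50 (L)
  30 contains 3×10 (XXX)

DCLXXX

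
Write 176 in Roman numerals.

Convert 176 to Roman numerals:
  176 contains 1×100 (C)
  76 contains 1×50 (L)
  26 contains 2×10 (XX)
  6 contains 1×5 (V)
  1 contains 1×1 (I)

CLXXVI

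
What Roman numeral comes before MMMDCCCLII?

MMMDCCCLII = 3852; previous is 3851

MMMDCCCLI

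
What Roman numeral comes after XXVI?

XXVI = 26, so the next integer is 26 + 1 = 27

XXVII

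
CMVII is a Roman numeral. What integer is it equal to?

CMVII: CM=900, V=5, I=1, I=1
900 + 5 + 1 + 1 = 907

907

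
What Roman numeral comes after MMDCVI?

MMDCVI = 2606; next is 2607

MMDCVII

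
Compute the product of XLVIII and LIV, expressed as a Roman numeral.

XLVIII = 48
LIV = 54
48 × 54 = 2592

MMDXCII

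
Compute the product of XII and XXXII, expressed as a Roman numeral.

XII = 12
XXXII = 32
12 × 32 = 384

CCCLXXXIV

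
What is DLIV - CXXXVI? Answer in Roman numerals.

DLIV = 554
CXXXVI = 136
554 - 136 = 418

CDXVIII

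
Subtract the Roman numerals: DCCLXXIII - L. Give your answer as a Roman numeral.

DCCLXXIII = 773
L = 50
773 - 50 = 723

DCCXXIII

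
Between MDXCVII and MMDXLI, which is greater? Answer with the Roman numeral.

MDXCVII = 1597
MMDXLI = 2541
2541 is larger

MMDXLI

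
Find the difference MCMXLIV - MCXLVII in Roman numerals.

MCMXLIV = 1944
MCXLVII = 1147
1944 - 1147 = 797

DCCXCVII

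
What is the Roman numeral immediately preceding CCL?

CCL = 250; previous is 249

CCXLIX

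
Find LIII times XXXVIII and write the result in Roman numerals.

LIII = 53
XXXVIII = 38
53 × 38 = 2014

MMXIV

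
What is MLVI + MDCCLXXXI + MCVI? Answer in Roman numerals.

MLVI = 1056, MDCCLXXXI = 1781, MCVI = 1106
1056 + 1781 = 2837
2837 + 1106 = 3943

MMMCMXLIII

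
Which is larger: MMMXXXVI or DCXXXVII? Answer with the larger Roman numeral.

MMMXXXVI = 3036
DCXXXVII = 637
3036 is larger

MMMXXXVI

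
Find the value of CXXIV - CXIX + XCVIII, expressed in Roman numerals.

CXXIV = 124, CXIX = 119, XCVIII = 98
124 - 119 = 5
5 + 98 = 103

CIII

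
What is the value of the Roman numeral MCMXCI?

MCMXCI: M=1000, CM=900, XC=90, I=1
1000 + 900 + 90 + 1 = 1991

1991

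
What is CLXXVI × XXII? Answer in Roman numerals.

CLXXVI = 176
XXII = 22
176 × 22 = 3872

MMMDCCCLXXII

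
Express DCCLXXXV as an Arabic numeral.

DCCLXXXV: D=500, C=100, C=100, L=50, X=10, X=10, X=10, V=5
500 + 100 + 100 + 50 + 10 + 10 + 10 + 5 = 785

785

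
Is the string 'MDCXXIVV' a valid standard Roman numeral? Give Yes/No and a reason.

'MDCXXIVV': V should not appear more than once

No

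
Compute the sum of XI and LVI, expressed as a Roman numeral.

XI = 11
LVI = 56
11 + 56 = 67

LXVII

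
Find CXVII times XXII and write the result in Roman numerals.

CXVII = 117
XXII = 22
117 × 22 = 2574

MMDLXXIV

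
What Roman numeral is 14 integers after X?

X = 10
10 + 14 = 24

XXIV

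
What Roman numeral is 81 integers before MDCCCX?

MDCCCX = 1810
1810 - 81 = 1729

MDCCXXIX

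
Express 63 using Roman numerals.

Convert 63 to Roman numerals:
  63 contains 1×50 (L)
  13 contains 1×10 (X)
  3 contains 3×1 (III)

LXIII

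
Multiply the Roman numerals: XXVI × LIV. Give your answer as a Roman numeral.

XXVI = 26
LIV = 54
26 × 54 = 1404

MCDIV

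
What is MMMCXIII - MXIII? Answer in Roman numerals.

MMMCXIII = 3113
MXIII = 1013
3113 - 1013 = 2100

MMC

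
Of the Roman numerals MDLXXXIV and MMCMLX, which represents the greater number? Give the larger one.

MDLXXXIV = 1584
MMCMLX = 2960
2960 is larger

MMCMLX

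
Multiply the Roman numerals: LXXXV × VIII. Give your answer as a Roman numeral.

LXXXV = 85
VIII = 8
85 × 8 = 680

DCLXXX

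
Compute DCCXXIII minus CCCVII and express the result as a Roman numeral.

DCCXXIII = 723
CCCVII = 307
723 - 307 = 416

CDXVI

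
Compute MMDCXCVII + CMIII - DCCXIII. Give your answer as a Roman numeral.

MMDCXCVII = 2697, CMIII = 903, DCCXIII = 713
2697 + 903 = 3600
3600 - 713 = 2887

MMDCCCLXXXVII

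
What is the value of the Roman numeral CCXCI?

CCXCI: C=100, C=100, XC=90, I=1
100 + 100 + 90 + 1 = 291

291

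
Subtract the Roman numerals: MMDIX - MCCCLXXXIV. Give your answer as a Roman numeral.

MMDIX = 2509
MCCCLXXXIV = 1384
2509 - 1384 = 1125

MCXXV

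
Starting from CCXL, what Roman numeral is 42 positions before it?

CCXL = 240
240 - 42 = 198

CXCVIII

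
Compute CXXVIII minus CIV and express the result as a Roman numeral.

CXXVIII = 128
CIV = 104
128 - 104 = 24

XXIV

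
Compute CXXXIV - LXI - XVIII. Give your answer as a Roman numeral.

CXXXIV = 134, LXI = 61, XVIII = 18
134 - 61 = 73
73 - 18 = 55

LV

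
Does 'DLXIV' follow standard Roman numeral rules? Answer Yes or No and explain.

'DLXIV': Check the rules: uses only the symbols I, V, X, L, C, D, M; no symbol is repeated more than three times in a row; V, L and D each appear at most once; the only place a smaller symbol precedes a larger one is the allowed subtractive pair IV, the symbol right after such a pair (if any) is smaller than the pair's first symbol, and otherwise the values never increase from left to right. Value: D (500) + L (50) + X (10) + IV (4) = 564. So it is a valid standard Roman numeral.

Yes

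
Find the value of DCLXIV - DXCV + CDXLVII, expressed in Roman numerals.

DCLXIV = 664, DXCV = 595, CDXLVII = 447
664 - 595 = 69
69 + 447 = 516

DXVI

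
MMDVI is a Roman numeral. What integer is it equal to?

MMDVI: M=1000, M=1000, D=500, V=5, I=1
1000 + 1000 + 500 + 5 + 1 = 2506

2506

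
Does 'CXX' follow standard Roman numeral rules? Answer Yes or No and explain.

'CXX': Check the rules: uses only the symbols I, V, X, L, C, D, M; no symbol is repeated more than three times in a row; V, L and D each appear at most once; no smaller symbol precedes a larger one (values never increase from left to right). Value: C (100) + X (10) + X (10) = 120. So it is a valid standard Roman numeral.

Yes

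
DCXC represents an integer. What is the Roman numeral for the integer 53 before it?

DCXC = 690
690 - 53 = 637

DCXXXVII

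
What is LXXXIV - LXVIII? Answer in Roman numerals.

LXXXIV = 84
LXVIII = 68
84 - 68 = 16

XVI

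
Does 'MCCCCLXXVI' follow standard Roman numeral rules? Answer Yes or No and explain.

'MCCCCLXXVI': More than 3 consecutive C's

No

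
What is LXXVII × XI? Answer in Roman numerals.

LXXVII = 77
XI = 11
77 × 11 = 847

DCCCXLVII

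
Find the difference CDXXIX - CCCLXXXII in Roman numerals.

CDXXIX = 429
CCCLXXXII = 382
429 - 382 = 47

XLVII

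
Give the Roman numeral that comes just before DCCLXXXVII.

DCCLXXXVII = 787; previous is 786

DCCLXXXVI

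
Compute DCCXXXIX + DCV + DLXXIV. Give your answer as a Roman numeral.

DCCXXXIX = 739, DCV = 605, DLXXIV = 574
739 + 605 = 1344
1344 + 574 = 1918

MCMXVIII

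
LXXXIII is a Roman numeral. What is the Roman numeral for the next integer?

LXXXIII = 83; next is 84

LXXXIV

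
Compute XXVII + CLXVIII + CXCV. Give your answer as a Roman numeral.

XXVII = 27, CLXVIII = 168, CXCV = 195
27 + 168 = 195
195 + 195 = 390

CCCXC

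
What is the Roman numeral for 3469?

Convert 3469 to Roman numerals:
  3469 contains 3×1000 (MMM)
  469 contains 1×400 (CD)
  69 contains 1×50 (L)
  19 contains 1×10 (X)
  9 contains 1×9 (IX)

MMMCDLXIX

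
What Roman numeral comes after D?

D = 500; next is 501

DI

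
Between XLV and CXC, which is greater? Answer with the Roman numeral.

XLV = 45
CXC = 190
190 is larger

CXC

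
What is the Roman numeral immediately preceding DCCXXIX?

DCCXXIX = 729, so the previous integer is 729 - 1 = 728

DCCXXVIII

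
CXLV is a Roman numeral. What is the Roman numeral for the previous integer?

CXLV = 145; previous is 144

CXLIV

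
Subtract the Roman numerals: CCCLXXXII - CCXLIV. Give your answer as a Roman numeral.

CCCLXXXII = 382
CCXLIV = 244
382 - 244 = 138

CXXXVIII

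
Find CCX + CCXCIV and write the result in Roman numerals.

CCX = 210
CCXCIV = 294
210 + 294 = 504

DIV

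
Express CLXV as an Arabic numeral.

CLXV: C=100, L=50, X=10, V=5
100 + 50 + 10 + 5 = 165

165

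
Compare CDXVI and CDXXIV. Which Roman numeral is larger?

CDXVI = 416
CDXXIV = 424
424 is larger

CDXXIV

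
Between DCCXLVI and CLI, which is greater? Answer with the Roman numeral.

DCCXLVI = 746
CLI = 151
746 is larger

DCCXLVI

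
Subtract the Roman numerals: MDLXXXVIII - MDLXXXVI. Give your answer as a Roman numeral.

MDLXXXVIII = 1588
MDLXXXVI = 1586
1588 - 1586 = 2

II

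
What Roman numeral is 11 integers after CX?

CX = 110
110 + 11 = 121

CXXI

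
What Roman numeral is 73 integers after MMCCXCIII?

MMCCXCIII = 2293
2293 + 73 = 2366

MMCCCLXVI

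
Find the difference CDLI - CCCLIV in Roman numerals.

CDLI = 451
CCCLIV = 354
451 - 354 = 97

XCVII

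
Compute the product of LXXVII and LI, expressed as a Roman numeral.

LXXVII = 77
LI = 51
77 × 51 = 3927

MMMCMXXVII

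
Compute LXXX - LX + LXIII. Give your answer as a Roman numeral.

LXXX = 80, LX = 60, LXIII = 63
80 - 60 = 20
20 + 63 = 83

LXXXIII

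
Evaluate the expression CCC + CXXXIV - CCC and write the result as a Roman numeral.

CCC = 300, CXXXIV = 134, CCC = 300
300 + 134 = 434
434 - 300 = 134

CXXXIV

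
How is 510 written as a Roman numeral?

Convert 510 to Roman numerals:
  510 contains 1×500 (D)
  10 contains 1×10 (X)

DX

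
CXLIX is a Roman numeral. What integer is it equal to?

CXLIX: C=100, XL=40, IX=9
100 + 40 + 9 = 149

149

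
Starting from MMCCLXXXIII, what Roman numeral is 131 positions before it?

MMCCLXXXIII = 2283
2283 - 131 = 2152

MMCLII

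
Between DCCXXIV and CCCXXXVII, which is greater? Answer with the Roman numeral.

DCCXXIV = 724
CCCXXXVII = 337
724 is larger

DCCXXIV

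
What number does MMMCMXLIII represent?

MMMCMXLIII: M=1000, M=1000, M=1000, CM=900, XL=40, I=1, I=1, I=1
1000 + 1000 + 1000 + 900 + 40 + 1 + 1 + 1 = 3943

3943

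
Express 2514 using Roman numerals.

Convert 2514 to Roman numerals:
  2514 contains 2×1000 (MM)
  514 contains 1×500 (D)
  14 contains 1×10 (X)
  4 contains 1×4 (IV)

MMDXIV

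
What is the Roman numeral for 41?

Convert 41 to Roman numerals:
  41 contains 1×40 (XL)
  1 contains 1×1 (I)

XLI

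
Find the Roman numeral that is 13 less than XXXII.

XXXII = 32
32 - 13 = 19

XIX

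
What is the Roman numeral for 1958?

Convert 1958 to Roman numerals:
  1958 contains 1×1000 (M)
  958 contains 1×900 (CM)
  58 contains 1×50 (L)
  8 contains 1×5 (V)
  3 contains 3×1 (III)

MCMLVIII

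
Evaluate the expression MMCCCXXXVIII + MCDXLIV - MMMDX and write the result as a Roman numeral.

MMCCCXXXVIII = 2338, MCDXLIV = 1444, MMMDX = 3510
2338 + 1444 = 3782
3782 - 3510 = 272

CCLXXII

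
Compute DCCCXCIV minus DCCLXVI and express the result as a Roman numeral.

DCCCXCIV = 894
DCCLXVI = 766
894 - 766 = 128

CXXVIII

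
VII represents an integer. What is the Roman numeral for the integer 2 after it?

VII = 7
7 + 2 = 9

IX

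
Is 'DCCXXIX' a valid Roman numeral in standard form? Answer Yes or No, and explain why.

'DCCXXIX': Check the rules: uses only the symbols I, V, X, L, C, D, M; no symbol is repeated more than three times in a row; V, L and D each appear at most once; the only place a smaller symbol precedes a larger one is the allowed subtractive pair IX, the symbol right after such a pair (if any) is smaller than the pair's first symbol, and otherwise the values never increase from left to right. Value: D (500) + C (100) + C (100) + X (10) + X (10) + IX (9) = 729. So it is a valid standard Roman numeral.

Yes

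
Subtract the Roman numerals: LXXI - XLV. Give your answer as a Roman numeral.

LXXI = 71
XLV = 45
71 - 45 = 26

XXVI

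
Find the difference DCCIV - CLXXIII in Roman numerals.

DCCIV = 704
CLXXIII = 173
704 - 173 = 531

DXXXI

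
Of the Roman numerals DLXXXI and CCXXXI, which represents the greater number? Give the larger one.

DLXXXI = 581
CCXXXI = 231
581 is larger

DLXXXI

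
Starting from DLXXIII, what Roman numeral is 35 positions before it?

DLXXIII = 573
573 - 35 = 538

DXXXVIII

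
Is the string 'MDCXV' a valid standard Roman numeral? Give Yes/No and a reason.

'MDCXV': Check the rules: uses only the symbols I, V, X, L, C, D, M; no symbol is repeated more than three times in a row; V, L and D each appear at most once; no smaller symbol precedes a larger one (values never increase from left to right). Value: M (1000) + D (500) + C (100) + X (10) + V (5) = 1615. So it is a valid standard Roman numeral.

Yes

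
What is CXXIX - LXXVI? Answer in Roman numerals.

CXXIX = 129
LXXVI = 76
129 - 76 = 53

LIII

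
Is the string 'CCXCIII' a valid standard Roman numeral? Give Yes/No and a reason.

'CCXCIII': Check the rules: uses only the symbols I, V, X, L, C, D, M; no symbol is repeated more than three times in a row; V, L and D each appear at most once; the only place a smaller symbol precedes a larger one is the allowed subtractive pair XC, the symbol right after such a pair (if any) is smaller than the pair's first symbol, and otherwise the values never increase from left to right. Value: C (100) + C (100) + XC (90) + I (1) + I (1) + I (1) = 293. So it is a valid standard Roman numeral.

Yes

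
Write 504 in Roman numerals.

Convert 504 to Roman numerals:
  504 contains 1×500 (D)
  4 contains 1×4 (IV)

DIV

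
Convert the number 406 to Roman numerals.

Convert 406 to Roman numerals:
  406 contains 1×400 (CD)
  6 contains 1×5 (V)
  1 contains 1×1 (I)

CDVI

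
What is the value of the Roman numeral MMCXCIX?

MMCXCIX: M=1000, M=1000, C=100, XC=90, IX=9
1000 + 1000 + 100 + 90 + 9 = 2199

2199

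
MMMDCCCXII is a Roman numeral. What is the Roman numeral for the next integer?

MMMDCCCXII = 3812, so the next integer is 3812 + 1 = 3813

MMMDCCCXIII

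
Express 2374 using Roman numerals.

Convert 2374 to Roman numerals:
  2374 contains 2×1000 (MM)
  374 contains 3×100 (CCC)
  74 contains 1×50 (L)
  24 contains 2×10 (XX)
  4 contains 1×4 (IV)

MMCCCLXXIV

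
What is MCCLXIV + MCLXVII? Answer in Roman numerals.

MCCLXIV = 1264
MCLXVII = 1167
1264 + 1167 = 2431

MMCDXXXI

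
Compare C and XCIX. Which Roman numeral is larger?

C = 100
XCIX = 99
100 is larger

C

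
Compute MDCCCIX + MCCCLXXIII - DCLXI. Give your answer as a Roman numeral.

MDCCCIX = 1809, MCCCLXXIII = 1373, DCLXI = 661
1809 + 1373 = 3182
3182 - 661 = 2521

MMDXXI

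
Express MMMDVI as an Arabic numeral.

MMMDVI: M=1000, M=1000, M=1000, D=500, V=5, I=1
1000 + 1000 + 1000 + 500 + 5 + 1 = 3506

3506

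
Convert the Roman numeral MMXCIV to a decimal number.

MMXCIV: M=1000, M=1000, XC=90, IV=4
1000 + 1000 + 90 + 4 = 2094

2094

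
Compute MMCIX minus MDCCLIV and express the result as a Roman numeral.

MMCIX = 2109
MDCCLIV = 1754
2109 - 1754 = 355

CCCLV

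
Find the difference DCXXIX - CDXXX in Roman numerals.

DCXXIX = 629
CDXXX = 430
629 - 430 = 199

CXCIX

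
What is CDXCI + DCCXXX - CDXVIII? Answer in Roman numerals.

CDXCI = 491, DCCXXX = 730, CDXVIII = 418
491 + 730 = 1221
1221 - 418 = 803

DCCCIII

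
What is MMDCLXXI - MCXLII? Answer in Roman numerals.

MMDCLXXI = 2671
MCXLII = 1142
2671 - 1142 = 1529

MDXXIX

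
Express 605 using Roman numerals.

Convert 605 to Roman numerals:
  605 contains 1×500 (D)
  105 contains 1×100 (C)
  5 contains 1×5 (V)

DCV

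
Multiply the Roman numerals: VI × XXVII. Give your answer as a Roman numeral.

VI = 6
XXVII = 27
6 × 27 = 162

CLXII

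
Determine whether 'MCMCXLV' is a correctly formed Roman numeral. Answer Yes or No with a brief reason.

'MCMCXLV': C cannot come right after the subtractive pair CM: once C is subtracted in CM, the next symbol must be smaller than C

No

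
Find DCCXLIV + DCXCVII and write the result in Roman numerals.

DCCXLIV = 744
DCXCVII = 697
744 + 697 = 1441

MCDXLI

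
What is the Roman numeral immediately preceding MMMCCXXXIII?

MMMCCXXXIII = 3233; previous is 3232

MMMCCXXXII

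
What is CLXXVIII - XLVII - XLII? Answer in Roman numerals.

CLXXVIII = 178, XLVII = 47, XLII = 42
178 - 47 = 131
131 - 42 = 89

LXXXIX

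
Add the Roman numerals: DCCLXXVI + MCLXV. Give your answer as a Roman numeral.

DCCLXXVI = 776
MCLXV = 1165
776 + 1165 = 1941

MCMXLI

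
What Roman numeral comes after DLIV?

DLIV = 554; next is 555

DLV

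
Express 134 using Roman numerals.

Convert 134 to Roman numerals:
  134 contains 1×100 (C)
  34 contains 3×10 (XXX)
  4 contains 1×4 (IV)

CXXXIV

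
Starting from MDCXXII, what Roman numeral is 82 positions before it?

MDCXXII = 1622
1622 - 82 = 1540

MDXL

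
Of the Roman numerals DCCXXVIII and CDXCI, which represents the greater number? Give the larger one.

DCCXXVIII = 728
CDXCI = 491
728 is larger

DCCXXVIII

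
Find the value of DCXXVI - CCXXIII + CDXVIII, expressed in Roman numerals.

DCXXVI = 626, CCXXIII = 223, CDXVIII = 418
626 - 223 = 403
403 + 418 = 821

DCCCXXI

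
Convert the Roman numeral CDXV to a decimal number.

CDXV: CD=400, X=10, V=5
400 + 10 + 5 = 415

415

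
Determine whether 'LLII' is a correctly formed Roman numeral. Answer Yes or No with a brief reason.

'LLII': L should not appear more than once

No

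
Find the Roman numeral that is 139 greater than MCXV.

MCXV = 1115
1115 + 139 = 1254

MCCLIV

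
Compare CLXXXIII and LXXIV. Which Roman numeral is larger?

CLXXXIII = 183
LXXIV = 74
183 is larger

CLXXXIII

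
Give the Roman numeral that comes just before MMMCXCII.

MMMCXCII = 3192; previous is 3191

MMMCXCI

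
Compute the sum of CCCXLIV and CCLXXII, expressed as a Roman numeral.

CCCXLIV = 344
CCLXXII = 272
344 + 272 = 616

DCXVI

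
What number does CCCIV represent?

CCCIV: C=100, C=100, C=100, IV=4
100 + 100 + 100 + 4 = 304

304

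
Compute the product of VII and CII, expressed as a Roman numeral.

VII = 7
CII = 102
7 × 102 = 714

DCCXIV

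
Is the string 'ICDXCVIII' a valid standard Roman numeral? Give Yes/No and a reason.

'ICDXCVIII': Invalid subtractive combination: IC

No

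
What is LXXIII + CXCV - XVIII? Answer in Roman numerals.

LXXIII = 73, CXCV = 195, XVIII = 18
73 + 195 = 268
268 - 18 = 250

CCL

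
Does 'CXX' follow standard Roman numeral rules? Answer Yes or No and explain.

'CXX': Check the rules: uses only the symbols I, V, X, L, C, D, M; no symbol is repeated more than three times in a row; V, L and D each appear at most once; no smaller symbol precedes a larger one (values never increase from left to right). Value: C (100) + X (10) + X (10) = 120. So it is a valid standard Roman numeral.

Yes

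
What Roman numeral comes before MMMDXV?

MMMDXV = 3515; previous is 3514

MMMDXIV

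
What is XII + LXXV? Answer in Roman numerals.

XII = 12
LXXV = 75
12 + 75 = 87

LXXXVII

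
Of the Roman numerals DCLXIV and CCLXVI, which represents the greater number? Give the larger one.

DCLXIV = 664
CCLXVI = 266
664 is larger

DCLXIV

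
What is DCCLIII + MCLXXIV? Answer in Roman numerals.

DCCLIII = 753
MCLXXIV = 1174
753 + 1174 = 1927

MCMXXVII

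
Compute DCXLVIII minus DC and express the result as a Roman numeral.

DCXLVIII = 648
DC = 600
648 - 600 = 48

XLVIII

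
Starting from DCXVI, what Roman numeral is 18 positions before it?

DCXVI = 616
616 - 18 = 598

DXCVIII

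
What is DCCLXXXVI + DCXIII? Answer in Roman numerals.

DCCLXXXVI = 786
DCXIII = 613
786 + 613 = 1399

MCCCXCIX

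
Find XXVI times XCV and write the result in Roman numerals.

XXVI = 26
XCV = 95
26 × 95 = 2470

MMCDLXX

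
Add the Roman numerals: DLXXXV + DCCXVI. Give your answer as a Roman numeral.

DLXXXV = 585
DCCXVI = 716
585 + 716 = 1301

MCCCI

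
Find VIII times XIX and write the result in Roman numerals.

VIII = 8
XIX = 19
8 × 19 = 152

CLII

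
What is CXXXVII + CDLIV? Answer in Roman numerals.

CXXXVII = 137
CDLIV = 454
137 + 454 = 591

DXCI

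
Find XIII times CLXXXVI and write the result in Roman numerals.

XIII = 13
CLXXXVI = 186
13 × 186 = 2418

MMCDXVIII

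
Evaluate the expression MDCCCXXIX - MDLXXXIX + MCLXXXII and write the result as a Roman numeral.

MDCCCXXIX = 1829, MDLXXXIX = 1589, MCLXXXII = 1182
1829 - 1589 = 240
240 + 1182 = 1422

MCDXXII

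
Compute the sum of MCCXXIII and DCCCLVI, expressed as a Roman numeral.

MCCXXIII = 1223
DCCCLVI = 856
1223 + 856 = 2079

MMLXXIX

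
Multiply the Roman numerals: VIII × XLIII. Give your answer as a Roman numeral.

VIII = 8
XLIII = 43
8 × 43 = 344

CCCXLIV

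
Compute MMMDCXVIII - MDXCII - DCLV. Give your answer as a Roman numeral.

MMMDCXVIII = 3618, MDXCII = 1592, DCLV = 655
3618 - 1592 = 2026
2026 - 655 = 1371

MCCCLXXI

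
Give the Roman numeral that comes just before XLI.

XLI = 41, so the previous integer is 41 - 1 = 40

XL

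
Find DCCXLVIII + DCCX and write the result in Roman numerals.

DCCXLVIII = 748
DCCX = 710
748 + 710 = 1458

MCDLVIII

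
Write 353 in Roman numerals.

Convert 353 to Roman numerals:
  353 contains 3×100 (CCC)
  53 contains 1×50 (L)
  3 contains 3×1 (III)

CCCLIII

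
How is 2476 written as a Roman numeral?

Convert 2476 to Roman numerals:
  2476 contains 2×1000 (MM)
  476 contains 1×400 (CD)
  76 contains 1×50 (L)
  26 contains 2×10 (XX)
  6 contains 1×5 (V)
  1 contains 1×1 (I)

MMCDLXXVI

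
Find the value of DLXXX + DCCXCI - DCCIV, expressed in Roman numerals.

DLXXX = 580, DCCXCI = 791, DCCIV = 704
580 + 791 = 1371
1371 - 704 = 667

DCLXVII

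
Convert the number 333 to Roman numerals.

Convert 333 to Roman numerals:
  333 contains 3×100 (CCC)
  33 contains 3×10 (XXX)
  3 contains 3×1 (III)

CCCXXXIII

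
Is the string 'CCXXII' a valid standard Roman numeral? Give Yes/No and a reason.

'CCXXII': Check the rules: uses only the symbols I, V, X, L, C, D, M; no symbol is repeated more than three times in a row; V, L and D each appear at most once; no smaller symbol precedes a larger one (values never increase from left to right). Value: C (100) + C (100) + X (10) + X (10) + I (1) + I (1) = 222. So it is a valid standard Roman numeral.

Yes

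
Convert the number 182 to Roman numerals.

Convert 182 to Roman numerals:
  182 contains 1×100 (C)
  82 contains 1×50 (L)
  32 contains 3×10 (XXX)
  2 contains 2×1 (II)

CLXXXII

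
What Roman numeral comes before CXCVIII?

CXCVIII = 198, so the previous integer is 198 - 1 = 197

CXCVII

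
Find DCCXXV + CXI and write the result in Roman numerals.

DCCXXV = 725
CXI = 111
725 + 111 = 836

DCCCXXXVI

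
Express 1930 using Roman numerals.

Convert 1930 to Roman numerals:
  1930 contains 1×1000 (M)
  930 contains 1×900 (CM)
  30 contains 3×10 (XXX)

MCMXXX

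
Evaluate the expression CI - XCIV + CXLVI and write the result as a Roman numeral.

CI = 101, XCIV = 94, CXLVI = 146
101 - 94 = 7
7 + 146 = 153

CLIII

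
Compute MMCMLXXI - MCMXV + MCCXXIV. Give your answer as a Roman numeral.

MMCMLXXI = 2971, MCMXV = 1915, MCCXXIV = 1224
2971 - 1915 = 1056
1056 + 1224 = 2280

MMCCLXXX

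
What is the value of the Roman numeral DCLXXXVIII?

DCLXXXVIII: D=500, C=100, L=50, X=10, X=10, X=10, V=5, I=1, I=1, I=1
500 + 100 + 50 + 10 + 10 + 10 + 5 + 1 + 1 + 1 = 688

688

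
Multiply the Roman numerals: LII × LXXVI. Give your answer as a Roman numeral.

LII = 52
LXXVI = 76
52 × 76 = 3952

MMMCMLII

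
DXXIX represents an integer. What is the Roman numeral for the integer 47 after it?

DXXIX = 529
529 + 47 = 576

DLXXVI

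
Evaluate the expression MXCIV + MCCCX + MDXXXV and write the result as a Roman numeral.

MXCIV = 1094, MCCCX = 1310, MDXXXV = 1535
1094 + 1310 = 2404
2404 + 1535 = 3939

MMMCMXXXIX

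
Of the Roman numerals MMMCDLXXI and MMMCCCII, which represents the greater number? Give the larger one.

MMMCDLXXI = 3471
MMMCCCII = 3302
3471 is larger

MMMCDLXXI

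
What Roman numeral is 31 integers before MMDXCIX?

MMDXCIX = 2599
2599 - 31 = 2568

MMDLXVIII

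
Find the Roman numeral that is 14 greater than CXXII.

CXXII = 122
122 + 14 = 136

CXXXVI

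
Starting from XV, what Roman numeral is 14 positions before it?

XV = 15
15 - 14 = 1

I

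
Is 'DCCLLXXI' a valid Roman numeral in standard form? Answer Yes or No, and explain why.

'DCCLLXXI': L should not appear more than once

No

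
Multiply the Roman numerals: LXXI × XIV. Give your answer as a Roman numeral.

LXXI = 71
XIV = 14
71 × 14 = 994

CMXCIV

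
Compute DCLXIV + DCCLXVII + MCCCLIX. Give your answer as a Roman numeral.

DCLXIV = 664, DCCLXVII = 767, MCCCLIX = 1359
664 + 767 = 1431
1431 + 1359 = 2790

MMDCCXC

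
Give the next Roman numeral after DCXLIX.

DCXLIX = 649, so the next integer is 649 + 1 = 650

DCL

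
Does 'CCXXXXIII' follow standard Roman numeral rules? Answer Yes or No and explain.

'CCXXXXIII': More than 3 consecutive X's

No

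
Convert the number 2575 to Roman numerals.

Convert 2575 to Roman numerals:
  2575 contains 2×1000 (MM)
  575 contains 1×500 (D)
  75 contains 1×50 (L)
  25 contains 2×10 (XX)
  5 contains 1×5 (V)

MMDLXXV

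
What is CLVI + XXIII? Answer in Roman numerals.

CLVI = 156
XXIII = 23
156 + 23 = 179

CLXXIX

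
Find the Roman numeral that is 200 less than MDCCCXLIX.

MDCCCXLIX = 1849
1849 - 200 = 1649

MDCXLIX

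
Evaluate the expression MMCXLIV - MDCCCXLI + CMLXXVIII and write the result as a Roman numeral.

MMCXLIV = 2144, MDCCCXLI = 1841, CMLXXVIII = 978
2144 - 1841 = 303
303 + 978 = 1281

MCCLXXXI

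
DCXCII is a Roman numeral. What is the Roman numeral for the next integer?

DCXCII = 692; next is 693

DCXCIII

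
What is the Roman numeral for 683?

Convert 683 to Roman numerals:
  683 contains 1×500 (D)
  183 contains 1×100 (C)
  83 contains 1×50 (L)
  33 contains 3×10 (XXX)
  3 contains 3×1 (III)

DCLXXXIII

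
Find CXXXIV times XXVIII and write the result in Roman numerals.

CXXXIV = 134
XXVIII = 28
134 × 28 = 3752

MMMDCCLII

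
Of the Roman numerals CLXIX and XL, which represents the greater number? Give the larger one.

CLXIX = 169
XL = 40
169 is larger

CLXIX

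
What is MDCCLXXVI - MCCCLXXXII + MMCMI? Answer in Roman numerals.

MDCCLXXVI = 1776, MCCCLXXXII = 1382, MMCMI = 2901
1776 - 1382 = 394
394 + 2901 = 3295

MMMCCXCV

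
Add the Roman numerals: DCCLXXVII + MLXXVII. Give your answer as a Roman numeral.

DCCLXXVII = 777
MLXXVII = 1077
777 + 1077 = 1854

MDCCCLIV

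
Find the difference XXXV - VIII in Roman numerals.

XXXV = 35
VIII = 8
35 - 8 = 27

XXVII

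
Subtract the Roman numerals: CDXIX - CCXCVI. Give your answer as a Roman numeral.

CDXIX = 419
CCXCVI = 296
419 - 296 = 123

CXXIII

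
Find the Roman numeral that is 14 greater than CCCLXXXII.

CCCLXXXII = 382
382 + 14 = 396

CCCXCVI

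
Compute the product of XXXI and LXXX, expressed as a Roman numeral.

XXXI = 31
LXXX = 80
31 × 80 = 2480

MMCDLXXX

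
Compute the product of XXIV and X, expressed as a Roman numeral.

XXIV = 24
X = 10
24 × 10 = 240

CCXL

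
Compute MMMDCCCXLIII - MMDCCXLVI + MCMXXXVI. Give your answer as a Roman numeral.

MMMDCCCXLIII = 3843, MMDCCXLVI = 2746, MCMXXXVI = 1936
3843 - 2746 = 1097
1097 + 1936 = 3033

MMMXXXIII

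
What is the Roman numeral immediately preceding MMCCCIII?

MMCCCIII = 2303; previous is 2302

MMCCCII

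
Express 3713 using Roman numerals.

Convert 3713 to Roman numerals:
  3713 contains 3×1000 (MMM)
  713 contains 1×500 (D)
  213 contains 2×100 (CC)
  13 contains 1×10 (X)
  3 contains 3×1 (III)

MMMDCCXIII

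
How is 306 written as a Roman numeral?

Convert 306 to Roman numerals:
  306 contains 3×100 (CCC)
  6 contains 1×5 (V)
  1 contains 1×1 (I)

CCCVI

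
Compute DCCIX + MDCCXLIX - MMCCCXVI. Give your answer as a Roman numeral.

DCCIX = 709, MDCCXLIX = 1749, MMCCCXVI = 2316
709 + 1749 = 2458
2458 - 2316 = 142

CXLII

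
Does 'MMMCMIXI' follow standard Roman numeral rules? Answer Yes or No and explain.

'MMMCMIXI': I cannot come right after the subtractive pair IX: once I is subtracted in IX, the next symbol must be smaller than I

No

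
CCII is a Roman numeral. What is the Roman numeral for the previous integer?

CCII = 202; previous is 201

CCI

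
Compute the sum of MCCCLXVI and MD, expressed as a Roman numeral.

MCCCLXVI = 1366
MD = 1500
1366 + 1500 = 2866

MMDCCCLXVI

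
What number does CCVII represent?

CCVII: C=100, C=100, V=5, I=1, I=1
100 + 100 + 5 + 1 + 1 = 207

207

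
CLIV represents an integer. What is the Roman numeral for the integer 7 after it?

CLIV = 154
154 + 7 = 161

CLXI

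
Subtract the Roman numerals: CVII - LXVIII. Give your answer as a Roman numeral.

CVII = 107
LXVIII = 68
107 - 68 = 39

XXXIX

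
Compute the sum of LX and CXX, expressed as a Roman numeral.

LX = 60
CXX = 120
60 + 120 = 180

CLXXX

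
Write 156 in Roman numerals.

Convert 156 to Roman numerals:
  156 contains 1×100 (C)
  56 contains 1×50 (L)
  6 contains 1×5 (V)
  1 contains 1×1 (I)

CLVI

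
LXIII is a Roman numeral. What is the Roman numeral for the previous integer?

LXIII = 63, so the previous integer is 63 - 1 = 62

LXII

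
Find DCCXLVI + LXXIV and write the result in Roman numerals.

DCCXLVI = 746
LXXIV = 74
746 + 74 = 820

DCCCXX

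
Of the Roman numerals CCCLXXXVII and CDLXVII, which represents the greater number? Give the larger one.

CCCLXXXVII = 387
CDLXVII = 467
467 is larger

CDLXVII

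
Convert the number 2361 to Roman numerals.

Convert 2361 to Roman numerals:
  2361 contains 2×1000 (MM)
  361 contains 3×100 (CCC)
  61 contains 1×50 (L)
  11 contains 1×10 (X)
  1 contains 1×1 (I)

MMCCCLXI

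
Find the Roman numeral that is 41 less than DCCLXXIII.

DCCLXXIII = 773
773 - 41 = 732

DCCXXXII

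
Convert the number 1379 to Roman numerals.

Convert 1379 to Roman numerals:
  1379 contains 1×1000 (M)
  379 contains 3×100 (CCC)
  79 contains 1×50 (L)
  29 contains 2×10 (XX)
  9 contains 1×9 (IX)

MCCCLXXIX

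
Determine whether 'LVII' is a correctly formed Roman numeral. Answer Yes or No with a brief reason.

'LVII': Check the rules: uses only the symbols I, V, X, L, C, D, M; no symbol is repeated more than three times in a row; V, L and D each appear at most once; no smaller symbol precedes a larger one (values never increase from left to right). Value: L (50) + V (5) + I (1) + I (1) = 57. So it is a valid standard Roman numeral.

Yes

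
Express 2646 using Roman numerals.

Convert 2646 to Roman numerals:
  2646 contains 2×1000 (MM)
  646 contains 1×500 (D)
  146 contains 1×100 (C)
  46 contains 1×40 (XL)
  6 contains 1×5 (V)
  1 contains 1×1 (I)

MMDCXLVI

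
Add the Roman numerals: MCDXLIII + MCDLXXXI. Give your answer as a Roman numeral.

MCDXLIII = 1443
MCDLXXXI = 1481
1443 + 1481 = 2924

MMCMXXIV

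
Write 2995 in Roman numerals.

Convert 2995 to Roman numerals:
  2995 contains 2×1000 (MM)
  995 contains 1×900 (CM)
  95 contains 1×90 (XC)
  5 contains 1×5 (V)

MMCMXCV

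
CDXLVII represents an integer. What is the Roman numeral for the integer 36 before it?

CDXLVII = 447
447 - 36 = 411

CDXI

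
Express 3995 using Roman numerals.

Convert 3995 to Roman numerals:
  3995 contains 3×1000 (MMM)
  995 contains 1×900 (CM)
  95 contains 1×90 (XC)
  5 contains 1×5 (V)

MMMCMXCV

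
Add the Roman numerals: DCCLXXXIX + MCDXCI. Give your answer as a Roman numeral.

DCCLXXXIX = 789
MCDXCI = 1491
789 + 1491 = 2280

MMCCLXXX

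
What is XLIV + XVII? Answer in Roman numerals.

XLIV = 44
XVII = 17
44 + 17 = 61

LXI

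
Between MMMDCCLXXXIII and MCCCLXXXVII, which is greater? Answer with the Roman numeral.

MMMDCCLXXXIII = 3783
MCCCLXXXVII = 1387
3783 is larger

MMMDCCLXXXIII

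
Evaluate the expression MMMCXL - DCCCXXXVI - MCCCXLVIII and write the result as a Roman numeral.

MMMCXL = 3140, DCCCXXXVI = 836, MCCCXLVIII = 1348
3140 - 836 = 2304
2304 - 1348 = 956

CMLVI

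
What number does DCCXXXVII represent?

DCCXXXVII: D=500, C=100, C=100, X=10, X=10, X=10, V=5, I=1, I=1
500 + 100 + 100 + 10 + 10 + 10 + 5 + 1 + 1 = 737

737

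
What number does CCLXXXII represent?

CCLXXXII: C=100, C=100, L=50, X=10, X=10, X=10, I=1, I=1
100 + 100 + 50 + 10 + 10 + 10 + 1 + 1 = 282

282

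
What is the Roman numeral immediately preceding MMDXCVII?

MMDXCVII = 2597; previous is 2596

MMDXCVI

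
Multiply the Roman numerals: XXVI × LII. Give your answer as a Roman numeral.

XXVI = 26
LII = 52
26 × 52 = 1352

MCCCLII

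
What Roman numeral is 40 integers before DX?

DX = 510
510 - 40 = 470

CDLXX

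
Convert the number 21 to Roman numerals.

Convert 21 to Roman numerals:
  21 contains 2×10 (XX)
  1 contains 1×1 (I)

XXI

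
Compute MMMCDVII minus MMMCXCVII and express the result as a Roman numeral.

MMMCDVII = 3407
MMMCXCVII = 3197
3407 - 3197 = 210

CCX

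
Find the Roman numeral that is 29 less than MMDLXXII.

MMDLXXII = 2572
2572 - 29 = 2543

MMDXLIII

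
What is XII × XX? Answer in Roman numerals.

XII = 12
XX = 20
12 × 20 = 240

CCXL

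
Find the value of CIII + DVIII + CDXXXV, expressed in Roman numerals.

CIII = 103, DVIII = 508, CDXXXV = 435
103 + 508 = 611
611 + 435 = 1046

MXLVI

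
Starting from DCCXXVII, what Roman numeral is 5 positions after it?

DCCXXVII = 727
727 + 5 = 732

DCCXXXII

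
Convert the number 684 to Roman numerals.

Convert 684 to Roman numerals:
  684 contains 1×500 (D)
  184 contains 1×100 (C)
  84 contains 1×50 (L)
  34 contains 3×10 (XXX)
  4 contains 1×4 (IV)

DCLXXXIV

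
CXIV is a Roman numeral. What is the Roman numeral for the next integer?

CXIV = 114; next is 115

CXV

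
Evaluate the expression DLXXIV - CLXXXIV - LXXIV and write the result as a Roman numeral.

DLXXIV = 574, CLXXXIV = 184, LXXIV = 74
574 - 184 = 390
390 - 74 = 316

CCCXVI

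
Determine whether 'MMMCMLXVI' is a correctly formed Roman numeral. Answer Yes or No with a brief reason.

'MMMCMLXVI': Check the rules: uses only the symbols I, V, X, L, C, D, M; no symbol is repeated more than three times in a row; V, L and D each appear at most once; the only place a smaller symbol precedes a larger one is the allowed subtractive pair CM, the symbol right after such a pair (if any) is smaller than the pair's first symbol, and otherwise the values never increase from left to right. Value: M (1000) + M (1000) + M (1000) + CM (900) + L (50) + X (10) + V (5) + I (1) = 3966. So it is a valid standard Roman numeral.

Yes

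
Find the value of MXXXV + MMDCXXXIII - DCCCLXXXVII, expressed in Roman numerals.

MXXXV = 1035, MMDCXXXIII = 2633, DCCCLXXXVII = 887
1035 + 2633 = 3668
3668 - 887 = 2781

MMDCCLXXXI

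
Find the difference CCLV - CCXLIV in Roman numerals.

CCLV = 255
CCXLIV = 244
255 - 244 = 11

XI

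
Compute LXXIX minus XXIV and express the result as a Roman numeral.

LXXIX = 79
XXIV = 24
79 - 24 = 55

LV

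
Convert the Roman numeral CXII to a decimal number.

CXII: C=100, X=10, I=1, I=1
100 + 10 + 1 + 1 = 112

112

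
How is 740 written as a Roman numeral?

Convert 740 to Roman numerals:
  740 contains 1×500 (D)
  240 contains 2×100 (CC)
  40 contains 1×40 (XL)

DCCXL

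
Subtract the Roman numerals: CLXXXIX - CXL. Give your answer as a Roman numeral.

CLXXXIX = 189
CXL = 140
189 - 140 = 49

XLIX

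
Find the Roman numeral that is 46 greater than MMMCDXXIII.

MMMCDXXIII = 3423
3423 + 46 = 3469

MMMCDLXIX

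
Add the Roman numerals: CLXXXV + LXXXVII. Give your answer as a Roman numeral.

CLXXXV = 185
LXXXVII = 87
185 + 87 = 272

CCLXXII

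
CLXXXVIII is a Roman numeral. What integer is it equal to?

CLXXXVIII: C=100, L=50, X=10, X=10, X=10, V=5, I=1, I=1, I=1
100 + 50 + 10 + 10 + 10 + 5 + 1 + 1 + 1 = 188

188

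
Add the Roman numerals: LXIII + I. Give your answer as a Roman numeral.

LXIII = 63
I = 1
63 + 1 = 64

LXIV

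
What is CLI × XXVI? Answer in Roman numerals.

CLI = 151
XXVI = 26
151 × 26 = 3926

MMMCMXXVI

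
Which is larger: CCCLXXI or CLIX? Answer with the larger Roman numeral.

CCCLXXI = 371
CLIX = 159
371 is larger

CCCLXXI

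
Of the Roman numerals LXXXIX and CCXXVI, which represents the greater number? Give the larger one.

LXXXIX = 89
CCXXVI = 226
226 is larger

CCXXVI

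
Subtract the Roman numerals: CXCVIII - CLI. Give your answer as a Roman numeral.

CXCVIII = 198
CLI = 151
198 - 151 = 47

XLVII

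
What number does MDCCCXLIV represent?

MDCCCXLIV: M=1000, D=500, C=100, C=100, C=100, XL=40, IV=4
1000 + 500 + 100 + 100 + 100 + 40 + 4 = 1844

1844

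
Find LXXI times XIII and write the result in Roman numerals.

LXXI = 71
XIII = 13
71 × 13 = 923

CMXXIII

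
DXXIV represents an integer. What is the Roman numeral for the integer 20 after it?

DXXIV = 524
524 + 20 = 544

DXLIV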